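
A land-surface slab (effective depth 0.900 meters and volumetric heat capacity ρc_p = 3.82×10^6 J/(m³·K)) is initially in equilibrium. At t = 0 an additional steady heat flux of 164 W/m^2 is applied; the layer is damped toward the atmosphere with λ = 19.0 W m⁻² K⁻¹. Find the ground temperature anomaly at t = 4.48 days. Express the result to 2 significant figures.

Areal heat capacity C = ρc_p × D = 3.82×10^6 × 0.900 = 3.44×10^6 J/(m²·K).
τ = C / λ = 3.44×10^6 / 19.0 = 1.81×10^5 s.
Equilibrium anomaly ΔT_eq = F / λ = 164 / 19.0 = 8.63 K.
t = 4.48 days = 3.87×10^5 s, so t/τ = 2.14.
ΔT(t) = ΔT_eq (1 − e^(−t/τ)) = 8.63 × (1 − e^−2.14) = 7.62 K.

7.6 K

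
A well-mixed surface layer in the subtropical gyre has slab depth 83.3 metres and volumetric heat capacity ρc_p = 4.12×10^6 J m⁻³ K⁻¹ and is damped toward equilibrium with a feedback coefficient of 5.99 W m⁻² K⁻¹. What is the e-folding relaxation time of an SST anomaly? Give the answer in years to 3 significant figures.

1.82 years

Areal heat capacity C = ρc_p × D = 4.12×10^6 × 83.3 = 3.43×10^8 J/(m²·K).
Relaxation time τ = C / λ = 3.43×10^8 / 5.99 = 5.73×10^7 s.
In years: 5.73×10^7 s / (3.156×10^7 s/year) = 1.82 years.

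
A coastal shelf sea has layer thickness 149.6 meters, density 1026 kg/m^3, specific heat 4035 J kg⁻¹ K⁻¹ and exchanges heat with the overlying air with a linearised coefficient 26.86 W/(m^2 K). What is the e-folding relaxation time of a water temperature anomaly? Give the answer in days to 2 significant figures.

270 days

Areal heat capacity C = ρ c_p D = 1026 × 4035 × 149.6 = 6.19×10^8 J/(m²·K).
Relaxation time τ = C / λ = 6.19×10^8 / 26.86 = 2.31×10^7 s.
In days: 2.31×10^7 s / (86400 s/day) = 267 days.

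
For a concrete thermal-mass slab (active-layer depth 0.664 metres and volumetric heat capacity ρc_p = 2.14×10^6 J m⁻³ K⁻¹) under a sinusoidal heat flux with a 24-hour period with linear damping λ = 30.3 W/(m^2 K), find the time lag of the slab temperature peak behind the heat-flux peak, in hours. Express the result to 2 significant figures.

Areal heat capacity C = ρc_p × D = 2.14×10^6 × 0.664 = 1.42×10^6 J/(m²·K).
ω = 2π / 86400 s = 7.27×10^-5 s⁻¹.
Phase lag φ = arctan(Cω/λ) = arctan(103/30.3) = 1.29 rad.
Time lag = φ / ω = 1.29 / 7.27×10^-5 = 17700 s = 4.91 hours.

4.9 hours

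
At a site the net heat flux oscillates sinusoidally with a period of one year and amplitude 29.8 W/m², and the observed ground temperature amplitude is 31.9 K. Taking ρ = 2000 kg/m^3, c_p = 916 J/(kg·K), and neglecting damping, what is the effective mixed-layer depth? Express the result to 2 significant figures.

ω = 2π / 3.15×10^7 s = 1.99×10^-7 s⁻¹.
Required C = F₀ / (A ω) = 29.8 / (31.9 × 1.99×10^-7) = 4.69×10^6 J/(m²·K).
D = C / (ρ c_p) = 4.69×10^6 / (2000 × 916) = 2.56 m.

2.6 m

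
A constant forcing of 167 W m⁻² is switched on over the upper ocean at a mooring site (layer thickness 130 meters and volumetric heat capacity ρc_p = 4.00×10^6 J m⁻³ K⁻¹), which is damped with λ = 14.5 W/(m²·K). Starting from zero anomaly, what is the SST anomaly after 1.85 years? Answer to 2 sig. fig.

9.3 K

Areal heat capacity C = ρc_p × D = 4.00×10^6 × 130 = 5.20×10^8 J/(m^2 K).
τ = C / λ = 5.20×10^8 / 14.5 = 3.59×10^7 s.
Equilibrium anomaly ΔT_eq = F / λ = 167 / 14.5 = 11.5 K.
t = 1.85 years = 5.84×10^7 s, so t/τ = 1.63.
ΔT(t) = ΔT_eq (1 − e^(−t/τ)) = 11.5 × (1 − e^−1.63) = 9.26 K.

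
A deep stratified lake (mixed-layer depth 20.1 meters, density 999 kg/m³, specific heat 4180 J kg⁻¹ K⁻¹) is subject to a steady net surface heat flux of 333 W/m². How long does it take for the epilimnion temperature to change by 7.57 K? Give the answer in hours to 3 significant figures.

Areal heat capacity C = ρ c_p D = 999 × 4180 × 20.1 = 8.39×10^7 J m⁻² K⁻¹.
Time required: Δt = C ΔT / F = 8.39×10^7 × 7.57 / 333 = 1.91×10^6 s.
In hours: 1.91×10^6 s / (3600 s/hour) = 530 hours.

530 hours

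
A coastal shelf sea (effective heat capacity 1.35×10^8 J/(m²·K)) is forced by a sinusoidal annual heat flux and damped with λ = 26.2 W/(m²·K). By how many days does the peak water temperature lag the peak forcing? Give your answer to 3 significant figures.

46.4 days

Areal heat capacity C = 1.35×10^8 J/(m²·K) (given).
ω = 2π / 3.15×10^7 s = 1.99×10^-7 s⁻¹.
Phase lag φ = arctan(Cω/λ) = arctan(26.9/26.2) = 0.799 rad.
Time lag = φ / ω = 0.799 / 1.99×10^-7 = 4.01×10^6 s = 46.4 days.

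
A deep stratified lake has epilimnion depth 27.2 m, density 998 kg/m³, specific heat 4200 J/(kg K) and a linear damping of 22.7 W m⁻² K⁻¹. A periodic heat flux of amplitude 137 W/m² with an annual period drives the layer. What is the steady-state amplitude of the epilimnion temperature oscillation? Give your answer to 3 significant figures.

Areal heat capacity C = ρ c_p D = 998 × 4200 × 27.2 = 1.14×10^8 J/(m²·K).
Angular frequency ω = 2π / T = 2π / 3.15×10^7 s = 1.99×10^-7 s⁻¹.
√((Cω)² + λ²) = √((22.7)² + 22.7²) = 32.1 W/(m²·K).
Amplitude A = F₀ / √((Cω)²+λ²) = 137 / 32.1 = 4.27 K.

4.27 K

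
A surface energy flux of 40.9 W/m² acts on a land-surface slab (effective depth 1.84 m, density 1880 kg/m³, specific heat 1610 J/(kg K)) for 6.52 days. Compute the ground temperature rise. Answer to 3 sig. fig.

4.14 K

Areal heat capacity C = ρ c_p D = 1880 × 1610 × 1.84 = 5.57×10^6 J m⁻² K⁻¹.
Net heat input Q = F Δt = 40.9 × (6.52 days × 86400 s/day) = 2.30×10^7 J/m².
ΔT = Q / C = 2.30×10^7 / 5.57×10^6 = 4.14 K.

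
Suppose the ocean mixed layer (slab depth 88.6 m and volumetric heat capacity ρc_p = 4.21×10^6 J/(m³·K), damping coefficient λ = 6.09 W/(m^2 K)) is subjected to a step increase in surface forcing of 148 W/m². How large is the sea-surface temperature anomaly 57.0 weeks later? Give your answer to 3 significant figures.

10.5 K

Areal heat capacity C = ρc_p × D = 4.21×10^6 × 88.6 = 3.73×10^8 J/(m²·K).
τ = C / λ = 3.73×10^8 / 6.09 = 6.12×10^7 s.
Equilibrium anomaly ΔT_eq = F / λ = 148 / 6.09 = 24.3 K.
t = 57.0 weeks = 3.45×10^7 s, so t/τ = 0.563.
ΔT(t) = ΔT_eq (1 − e^(−t/τ)) = 24.3 × (1 − e^−0.563) = 10.5 K.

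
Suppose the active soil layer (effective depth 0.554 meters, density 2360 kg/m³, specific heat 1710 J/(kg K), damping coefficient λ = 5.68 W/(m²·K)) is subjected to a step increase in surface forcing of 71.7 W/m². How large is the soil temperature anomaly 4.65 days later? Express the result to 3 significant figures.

8.07 K

Areal heat capacity C = ρ c_p D = 2360 × 1710 × 0.554 = 2.24×10^6 J/(m²·K).
τ = C / λ = 2.24×10^6 / 5.68 = 3.94×10^5 s.
Equilibrium anomaly ΔT_eq = F / λ = 71.7 / 5.68 = 12.6 K.
t = 4.65 days = 4.02×10^5 s, so t/τ = 1.02.
ΔT(t) = ΔT_eq (1 − e^(−t/τ)) = 12.6 × (1 − e^−1.02) = 8.07 K.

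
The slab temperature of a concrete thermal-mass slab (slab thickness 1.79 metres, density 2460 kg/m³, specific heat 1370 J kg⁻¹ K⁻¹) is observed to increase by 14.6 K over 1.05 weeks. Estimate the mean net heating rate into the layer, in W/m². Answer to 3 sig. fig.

139

Areal heat capacity C = ρ c_p D = 2460 × 1370 × 1.79 = 6.03×10^6 J/(m²·K).
Required heat per unit area: Q = C ΔT = 6.03×10^6 × 14.6 = 8.81×10^7 J/m².
Flux F = Q / Δt = 8.81×10^7 / 6.35×10^5 s = 139 W/m².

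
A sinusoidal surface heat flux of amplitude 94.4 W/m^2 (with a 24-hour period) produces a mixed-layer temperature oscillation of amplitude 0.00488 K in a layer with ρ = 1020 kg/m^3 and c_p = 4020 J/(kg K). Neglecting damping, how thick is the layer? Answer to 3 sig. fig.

ω = 2π / 86400 s = 7.27×10^-5 s⁻¹.
Required C = F₀ / (A ω) = 94.4 / (0.00488 × 7.27×10^-5) = 2.66×10^8 J/(m²·K).
D = C / (ρ c_p) = 2.66×10^8 / (1020 × 4020) = 64.9 m.

64.9 m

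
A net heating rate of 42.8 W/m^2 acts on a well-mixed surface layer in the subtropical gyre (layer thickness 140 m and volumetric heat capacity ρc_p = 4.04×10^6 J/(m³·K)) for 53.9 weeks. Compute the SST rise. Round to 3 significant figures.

Areal heat capacity C = ρc_p × D = 4.04×10^6 × 140 = 5.66×10^8 J m⁻² K⁻¹.
Net heat input Q = F Δt = 42.8 × (53.9 weeks × 6.048×10^5 s/week) = 1.40×10^9 J/m².
ΔT = Q / C = 1.40×10^9 / 5.66×10^8 = 2.47 K.

2.47 K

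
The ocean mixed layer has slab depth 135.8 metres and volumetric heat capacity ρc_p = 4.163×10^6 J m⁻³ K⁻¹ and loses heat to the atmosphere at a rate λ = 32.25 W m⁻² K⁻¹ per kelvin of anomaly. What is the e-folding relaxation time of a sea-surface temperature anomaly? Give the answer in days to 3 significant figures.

203 days

Areal heat capacity C = ρc_p × D = 4.163×10^6 × 135.8 = 5.65×10^8 J m⁻² K⁻¹.
Relaxation time τ = C / λ = 5.65×10^8 / 32.25 = 1.75×10^7 s.
In days: 1.75×10^7 s / (86400 s/day) = 203 days.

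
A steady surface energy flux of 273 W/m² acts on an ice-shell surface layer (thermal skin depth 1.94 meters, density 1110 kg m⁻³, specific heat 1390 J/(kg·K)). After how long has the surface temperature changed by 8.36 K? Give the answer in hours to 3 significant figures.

25.5 hours

Areal heat capacity C = ρ c_p D = 1110 × 1390 × 1.94 = 2.99×10^6 J m⁻² K⁻¹.
Time required: Δt = C ΔT / F = 2.99×10^6 × 8.36 / 273 = 91700 s.
In hours: 91700 s / (3600 s/hour) = 25.5 hours.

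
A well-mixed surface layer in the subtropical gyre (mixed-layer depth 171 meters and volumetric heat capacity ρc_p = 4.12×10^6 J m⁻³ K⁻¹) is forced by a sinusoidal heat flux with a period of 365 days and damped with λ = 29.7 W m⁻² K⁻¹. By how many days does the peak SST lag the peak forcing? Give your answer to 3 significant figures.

Areal heat capacity C = ρc_p × D = 4.12×10^6 × 171 = 7.05×10^8 J/(m²·K).
ω = 2π / 3.15×10^7 s = 1.99×10^-7 s⁻¹.
Phase lag φ = arctan(Cω/λ) = arctan(140/29.7) = 1.36 rad.
Time lag = φ / ω = 1.36 / 1.99×10^-7 = 6.84×10^6 s = 79.1 days.

79.1 days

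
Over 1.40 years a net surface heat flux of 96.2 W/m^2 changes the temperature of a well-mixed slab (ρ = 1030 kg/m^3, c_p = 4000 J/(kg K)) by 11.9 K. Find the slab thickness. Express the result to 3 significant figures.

86.7 m

Heat input Q = F Δt = 96.2 × 4.42×10^7 s = 4.25×10^9 J/m².
Required areal heat capacity C = Q / ΔT = 3.57×10^8 J/(m²·K).
Depth D = C / (ρ c_p) = 3.57×10^8 / (1030 × 4000) = 86.7 m.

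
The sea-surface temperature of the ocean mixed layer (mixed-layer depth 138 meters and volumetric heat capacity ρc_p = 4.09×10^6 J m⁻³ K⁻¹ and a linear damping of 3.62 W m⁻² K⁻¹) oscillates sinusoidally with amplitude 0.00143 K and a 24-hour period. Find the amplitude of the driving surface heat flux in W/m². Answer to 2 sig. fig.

59

Areal heat capacity C = ρc_p × D = 4.09×10^6 × 138 = 5.64×10^8 J/(m^2 K).
ω = 2π / 86400 s = 7.27×10^-5 s⁻¹.
√((Cω)² + λ²) = √((41000)² + 3.62²) = 41000 W/(m²·K).
F₀ = A × √((Cω)²+λ²) = 0.00143 × 41000 = 58.7 W/m².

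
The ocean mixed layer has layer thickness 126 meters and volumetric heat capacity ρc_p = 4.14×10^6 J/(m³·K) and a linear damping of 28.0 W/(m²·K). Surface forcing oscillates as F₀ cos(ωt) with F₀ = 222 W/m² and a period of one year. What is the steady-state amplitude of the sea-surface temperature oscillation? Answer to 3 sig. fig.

Areal heat capacity C = ρc_p × D = 4.14×10^6 × 126 = 5.22×10^8 J/(m^2 K).
Angular frequency ω = 2π / T = 2π / 3.15×10^7 s = 1.99×10^-7 s⁻¹.
√((Cω)² + λ²) = √((104)² + 28.0²) = 108 W/(m²·K).
Amplitude A = F₀ / √((Cω)²+λ²) = 222 / 108 = 2.06 K.

2.06 K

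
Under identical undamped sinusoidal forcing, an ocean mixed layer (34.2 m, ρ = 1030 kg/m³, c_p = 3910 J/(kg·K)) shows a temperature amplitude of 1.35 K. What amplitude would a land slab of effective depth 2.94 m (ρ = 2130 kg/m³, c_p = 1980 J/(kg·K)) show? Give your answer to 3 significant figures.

15.0 K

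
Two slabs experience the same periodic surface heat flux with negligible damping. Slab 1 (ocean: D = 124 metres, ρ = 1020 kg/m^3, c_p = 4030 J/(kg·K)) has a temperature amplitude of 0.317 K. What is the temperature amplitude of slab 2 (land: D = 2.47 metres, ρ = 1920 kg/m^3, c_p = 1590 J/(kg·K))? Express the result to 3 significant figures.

C_ocean = 5.10×10^8 J/(m²·K); C_land = 7.54×10^6 J/(m²·K).
A ∝ 1/C ⇒ A_land = A_ocean × C_ocean/C_land = 0.317 × 67.6 = 21.4 K.

21.4 K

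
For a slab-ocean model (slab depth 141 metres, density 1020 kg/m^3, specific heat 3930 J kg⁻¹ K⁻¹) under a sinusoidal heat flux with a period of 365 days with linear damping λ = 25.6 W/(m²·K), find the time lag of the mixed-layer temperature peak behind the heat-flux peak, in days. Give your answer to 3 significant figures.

78.3 days

Areal heat capacity C = ρ c_p D = 1020 × 3930 × 141 = 5.65×10^8 J/(m²·K).
ω = 2π / 3.15×10^7 s = 1.99×10^-7 s⁻¹.
Phase lag φ = arctan(Cω/λ) = arctan(113/25.6) = 1.35 rad.
Time lag = φ / ω = 1.35 / 1.99×10^-7 = 6.76×10^6 s = 78.3 days.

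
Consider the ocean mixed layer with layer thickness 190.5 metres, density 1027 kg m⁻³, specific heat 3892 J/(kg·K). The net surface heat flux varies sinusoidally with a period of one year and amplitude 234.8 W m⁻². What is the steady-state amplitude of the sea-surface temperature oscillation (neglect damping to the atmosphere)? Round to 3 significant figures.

1.55 K

Areal heat capacity C = ρ c_p D = 1027 × 3892 × 190.5 = 7.61×10^8 J/(m^2 K).
Angular frequency ω = 2π / T = 2π / 3.15×10^7 s = 1.99×10^-7 s⁻¹.
Cω = 7.61×10^8 × 1.99×10^-7 = 152 W/(m²·K).
Amplitude A = F₀ / (Cω) = 234.8 / 152 = 1.55 K.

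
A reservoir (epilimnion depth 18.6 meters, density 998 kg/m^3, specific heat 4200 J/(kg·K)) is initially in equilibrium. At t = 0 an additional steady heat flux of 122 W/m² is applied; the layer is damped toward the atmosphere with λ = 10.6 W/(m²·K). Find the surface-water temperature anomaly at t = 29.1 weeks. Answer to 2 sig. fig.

10 K

Areal heat capacity C = ρ c_p D = 998 × 4200 × 18.6 = 7.80×10^7 J/(m²·K).
τ = C / λ = 7.80×10^7 / 10.6 = 7.36×10^6 s.
Equilibrium anomaly ΔT_eq = F / λ = 122 / 10.6 = 11.5 K.
t = 29.1 weeks = 1.76×10^7 s, so t/τ = 2.39.
ΔT(t) = ΔT_eq (1 − e^(−t/τ)) = 11.5 × (1 − e^−2.39) = 10.5 K.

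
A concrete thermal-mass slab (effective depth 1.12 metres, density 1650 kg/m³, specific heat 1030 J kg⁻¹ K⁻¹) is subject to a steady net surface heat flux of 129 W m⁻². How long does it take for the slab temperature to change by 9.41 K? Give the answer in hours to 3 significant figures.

Areal heat capacity C = ρ c_p D = 1650 × 1030 × 1.12 = 1.90×10^6 J/(m²·K).
Time required: Δt = C ΔT / F = 1.90×10^6 × 9.41 / 129 = 1.39×10^5 s.
In hours: 1.39×10^5 s / (3600 s/hour) = 38.6 hours.

38.6 hours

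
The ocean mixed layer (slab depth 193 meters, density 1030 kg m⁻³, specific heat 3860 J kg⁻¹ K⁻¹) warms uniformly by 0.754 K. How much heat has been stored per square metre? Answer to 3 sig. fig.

Areal heat capacity C = ρ c_p D = 1030 × 3860 × 193 = 7.67×10^8 J/(m²·K).
ΔQ = C ΔT = 7.67×10^8 × 0.754 = 5.79×10^8 J/m².

5.79×10^8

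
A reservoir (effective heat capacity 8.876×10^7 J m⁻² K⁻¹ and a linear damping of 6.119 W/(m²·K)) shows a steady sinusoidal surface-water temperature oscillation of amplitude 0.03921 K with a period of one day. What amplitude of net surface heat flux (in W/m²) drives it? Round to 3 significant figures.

Areal heat capacity C = 8.876×10^7 J m⁻² K⁻¹ (given).
ω = 2π / 86400 s = 7.27×10^-5 s⁻¹.
√((Cω)² + λ²) = √((6450)² + 6.119²) = 6450 W/(m²·K).
F₀ = A × √((Cω)²+λ²) = 0.03921 × 6450 = 253 W/m².

253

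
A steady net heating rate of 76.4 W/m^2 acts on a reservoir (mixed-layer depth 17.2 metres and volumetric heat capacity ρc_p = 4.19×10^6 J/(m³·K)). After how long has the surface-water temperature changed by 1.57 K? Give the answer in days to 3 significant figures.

Areal heat capacity C = ρc_p × D = 4.19×10^6 × 17.2 = 7.21×10^7 J/(m²·K).
Time required: Δt = C ΔT / F = 7.21×10^7 × 1.57 / 76.4 = 1.48×10^6 s.
In days: 1.48×10^6 s / (86400 s/day) = 17.1 days.

17.1 days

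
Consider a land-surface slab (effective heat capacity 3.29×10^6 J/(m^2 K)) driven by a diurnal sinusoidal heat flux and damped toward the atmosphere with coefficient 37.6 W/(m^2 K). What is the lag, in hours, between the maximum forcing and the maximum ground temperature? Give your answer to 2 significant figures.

Areal heat capacity C = 3.29×10^6 J/(m^2 K) (given).
ω = 2π / 86400 s = 7.27×10^-5 s⁻¹.
Phase lag φ = arctan(Cω/λ) = arctan(239/37.6) = 1.41 rad.
Time lag = φ / ω = 1.41 / 7.27×10^-5 = 19500 s = 5.40 hours.

5.4 hours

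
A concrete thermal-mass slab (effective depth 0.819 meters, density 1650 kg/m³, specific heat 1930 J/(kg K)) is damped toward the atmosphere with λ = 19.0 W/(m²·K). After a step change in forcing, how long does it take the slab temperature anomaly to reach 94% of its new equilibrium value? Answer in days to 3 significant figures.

4.47 days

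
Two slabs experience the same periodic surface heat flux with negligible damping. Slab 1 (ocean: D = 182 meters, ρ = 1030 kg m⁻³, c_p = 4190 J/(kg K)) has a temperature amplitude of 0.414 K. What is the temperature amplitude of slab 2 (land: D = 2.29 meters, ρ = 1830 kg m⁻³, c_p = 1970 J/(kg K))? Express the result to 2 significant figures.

C_ocean = 7.85×10^8 J/(m²·K); C_land = 8.26×10^6 J/(m²·K).
A ∝ 1/C ⇒ A_land = A_ocean × C_ocean/C_land = 0.414 × 95.1 = 39.4 K.

39 K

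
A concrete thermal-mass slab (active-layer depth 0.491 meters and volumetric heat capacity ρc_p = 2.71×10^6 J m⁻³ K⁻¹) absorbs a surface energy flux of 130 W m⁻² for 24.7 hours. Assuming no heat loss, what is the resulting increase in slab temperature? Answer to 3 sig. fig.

Areal heat capacity C = ρc_p × D = 2.71×10^6 × 0.491 = 1.33×10^6 J m⁻² K⁻¹.
Net heat input Q = F Δt = 130 × (24.7 hours × 3600 s/hour) = 1.16×10^7 J/m².
ΔT = Q / C = 1.16×10^7 / 1.33×10^6 = 8.69 K.

8.69 K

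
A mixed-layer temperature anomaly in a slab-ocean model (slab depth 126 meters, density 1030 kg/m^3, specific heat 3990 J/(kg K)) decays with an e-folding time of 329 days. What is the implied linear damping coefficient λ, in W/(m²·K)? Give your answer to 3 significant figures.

Areal heat capacity C = ρ c_p D = 1030 × 3990 × 126 = 5.18×10^8 J m⁻² K⁻¹.
τ = 329 days = 2.84×10^7 s.
λ = C / τ = 5.18×10^8 / 2.84×10^7 = 18.2 W/(m²·K).

18.2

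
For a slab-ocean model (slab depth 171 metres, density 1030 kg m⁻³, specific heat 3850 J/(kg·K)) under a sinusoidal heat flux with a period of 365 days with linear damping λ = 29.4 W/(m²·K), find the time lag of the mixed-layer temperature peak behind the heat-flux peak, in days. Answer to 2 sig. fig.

79 days

Areal heat capacity C = ρ c_p D = 1030 × 3850 × 171 = 6.78×10^8 J/(m^2 K).
ω = 2π / 3.15×10^7 s = 1.99×10^-7 s⁻¹.
Phase lag φ = arctan(Cω/λ) = arctan(135/29.4) = 1.36 rad.
Time lag = φ / ω = 1.36 / 1.99×10^-7 = 6.81×10^6 s = 78.8 days.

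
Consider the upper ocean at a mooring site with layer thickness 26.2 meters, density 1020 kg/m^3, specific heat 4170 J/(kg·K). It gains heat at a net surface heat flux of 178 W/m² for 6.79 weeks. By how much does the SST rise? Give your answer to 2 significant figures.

6.6 K

Areal heat capacity C = ρ c_p D = 1020 × 4170 × 26.2 = 1.11×10^8 J/(m^2 K).
Net heat input Q = F Δt = 178 × (6.79 weeks × 6.048×10^5 s/week) = 7.31×10^8 J/m².
ΔT = Q / C = 7.31×10^8 / 1.11×10^8 = 6.56 K.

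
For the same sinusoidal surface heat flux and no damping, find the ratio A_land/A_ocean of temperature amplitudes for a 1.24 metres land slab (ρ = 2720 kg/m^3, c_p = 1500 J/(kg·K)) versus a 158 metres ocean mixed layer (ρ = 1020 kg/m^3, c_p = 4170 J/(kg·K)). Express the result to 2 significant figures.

C_ocean = 1020 × 4170 × 158 = 6.72×10^8 J/(m²·K).
C_land = 2720 × 1500 × 1.24 = 5.06×10^6 J/(m²·K).
Undamped amplitude ∝ 1/C, so A_land/A_ocean = C_ocean/C_land = 133.

130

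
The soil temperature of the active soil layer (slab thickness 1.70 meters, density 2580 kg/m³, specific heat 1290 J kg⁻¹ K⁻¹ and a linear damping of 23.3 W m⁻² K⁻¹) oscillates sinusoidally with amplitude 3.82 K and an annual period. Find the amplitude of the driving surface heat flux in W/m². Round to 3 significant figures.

89.1

Areal heat capacity C = ρ c_p D = 2580 × 1290 × 1.70 = 5.66×10^6 J/(m²·K).
ω = 2π / 3.15×10^7 s = 1.99×10^-7 s⁻¹.
√((Cω)² + λ²) = √((1.13)² + 23.3²) = 23.3 W/(m²·K).
F₀ = A × √((Cω)²+λ²) = 3.82 × 23.3 = 89.1 W/m².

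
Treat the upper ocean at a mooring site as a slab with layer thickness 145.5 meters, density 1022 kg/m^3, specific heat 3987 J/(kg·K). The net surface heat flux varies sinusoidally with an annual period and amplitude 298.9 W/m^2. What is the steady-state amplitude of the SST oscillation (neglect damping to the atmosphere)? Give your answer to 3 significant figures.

2.53 K

Areal heat capacity C = ρ c_p D = 1022 × 3987 × 145.5 = 5.93×10^8 J m⁻² K⁻¹.
Angular frequency ω = 2π / T = 2π / 3.15×10^7 s = 1.99×10^-7 s⁻¹.
Cω = 5.93×10^8 × 1.99×10^-7 = 118 W/(m²·K).
Amplitude A = F₀ / (Cω) = 298.9 / 118 = 2.53 K.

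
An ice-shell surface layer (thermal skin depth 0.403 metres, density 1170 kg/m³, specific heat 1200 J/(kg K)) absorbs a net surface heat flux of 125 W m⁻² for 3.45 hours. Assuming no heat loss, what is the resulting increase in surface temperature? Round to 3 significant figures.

2.74 K

Areal heat capacity C = ρ c_p D = 1170 × 1200 × 0.403 = 5.66×10^5 J/(m^2 K).
Net heat input Q = F Δt = 125 × (3.45 hours × 3600 s/hour) = 1.55×10^6 J/m².
ΔT = Q / C = 1.55×10^6 / 5.66×10^5 = 2.74 K.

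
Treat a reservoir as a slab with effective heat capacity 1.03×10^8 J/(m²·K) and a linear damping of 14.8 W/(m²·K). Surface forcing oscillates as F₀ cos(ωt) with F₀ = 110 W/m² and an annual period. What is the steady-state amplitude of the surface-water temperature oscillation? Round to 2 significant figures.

4.3 K

Areal heat capacity C = 1.03×10^8 J/(m²·K) (given).
Angular frequency ω = 2π / T = 2π / 3.15×10^7 s = 1.99×10^-7 s⁻¹.
√((Cω)² + λ²) = √((20.5)² + 14.8²) = 25.3 W/(m²·K).
Amplitude A = F₀ / √((Cω)²+λ²) = 110 / 25.3 = 4.35 K.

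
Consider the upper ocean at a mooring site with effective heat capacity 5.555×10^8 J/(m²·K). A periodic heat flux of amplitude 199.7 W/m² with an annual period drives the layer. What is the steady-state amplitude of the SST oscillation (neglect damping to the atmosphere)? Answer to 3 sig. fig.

1.80 K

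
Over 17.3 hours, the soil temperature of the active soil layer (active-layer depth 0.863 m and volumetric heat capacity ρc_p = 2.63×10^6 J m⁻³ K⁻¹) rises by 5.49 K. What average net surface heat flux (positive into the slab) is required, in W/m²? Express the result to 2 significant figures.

Areal heat capacity C = ρc_p × D = 2.63×10^6 × 0.863 = 2.27×10^6 J/(m^2 K).
Required heat per unit area: Q = C ΔT = 2.27×10^6 × 5.49 = 1.25×10^7 J/m².
Flux F = Q / Δt = 1.25×10^7 / 62300 s = 200 W/m².

200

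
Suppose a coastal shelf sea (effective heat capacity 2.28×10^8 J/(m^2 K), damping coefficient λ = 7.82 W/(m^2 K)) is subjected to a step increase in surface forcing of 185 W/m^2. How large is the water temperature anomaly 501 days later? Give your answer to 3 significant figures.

18.3 K

Areal heat capacity C = 2.28×10^8 J/(m^2 K) (given).
τ = C / λ = 2.28×10^8 / 7.82 = 2.92×10^7 s.
Equilibrium anomaly ΔT_eq = F / λ = 185 / 7.82 = 23.7 K.
t = 501 days = 4.33×10^7 s, so t/τ = 1.48.
ΔT(t) = ΔT_eq (1 − e^(−t/τ)) = 23.7 × (1 − e^−1.48) = 18.3 K.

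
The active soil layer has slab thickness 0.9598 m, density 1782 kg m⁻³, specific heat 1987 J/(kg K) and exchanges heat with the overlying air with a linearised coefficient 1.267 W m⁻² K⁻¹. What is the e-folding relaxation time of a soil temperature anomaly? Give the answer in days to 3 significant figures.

Areal heat capacity C = ρ c_p D = 1782 × 1987 × 0.9598 = 3.40×10^6 J/(m^2 K).
Relaxation time τ = C / λ = 3.40×10^6 / 1.267 = 2.68×10^6 s.
In days: 2.68×10^6 s / (86400 s/day) = 31.0 days.

31.0 days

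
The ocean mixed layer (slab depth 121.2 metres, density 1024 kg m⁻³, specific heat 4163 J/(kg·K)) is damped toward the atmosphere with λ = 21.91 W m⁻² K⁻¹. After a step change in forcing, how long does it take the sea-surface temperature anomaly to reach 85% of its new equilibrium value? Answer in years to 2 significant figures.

Areal heat capacity C = ρ c_p D = 1024 × 4163 × 121.2 = 5.17×10^8 J/(m²·K).
τ = C / λ = 5.17×10^8 / 21.91 = 2.36×10^7 s.
Fraction reached: 1 − e^(−t/τ) = 0.85 ⇒ t = −τ ln(1 − 0.85) = τ × 1.90.
t = 4.47×10^7 s = 1.42 years.

1.4 years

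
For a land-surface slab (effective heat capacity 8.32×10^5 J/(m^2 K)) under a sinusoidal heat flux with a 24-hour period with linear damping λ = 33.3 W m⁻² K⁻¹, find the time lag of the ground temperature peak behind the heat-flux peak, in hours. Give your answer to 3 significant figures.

4.08 hours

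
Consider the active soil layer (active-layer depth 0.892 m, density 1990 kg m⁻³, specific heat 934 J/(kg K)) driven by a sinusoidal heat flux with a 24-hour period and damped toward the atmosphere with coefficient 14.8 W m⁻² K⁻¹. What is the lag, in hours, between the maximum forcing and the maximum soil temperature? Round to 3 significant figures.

5.53 hours

Areal heat capacity C = ρ c_p D = 1990 × 934 × 0.892 = 1.66×10^6 J/(m^2 K).
ω = 2π / 86400 s = 7.27×10^-5 s⁻¹.
Phase lag φ = arctan(Cω/λ) = arctan(121/14.8) = 1.45 rad.
Time lag = φ / ω = 1.45 / 7.27×10^-5 = 19900 s = 5.53 hours.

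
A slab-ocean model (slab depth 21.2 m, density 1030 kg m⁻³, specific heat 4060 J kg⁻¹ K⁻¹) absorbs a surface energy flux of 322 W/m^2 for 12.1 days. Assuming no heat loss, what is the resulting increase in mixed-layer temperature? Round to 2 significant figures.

Areal heat capacity C = ρ c_p D = 1030 × 4060 × 21.2 = 8.87×10^7 J/(m^2 K).
Net heat input Q = F Δt = 322 × (12.1 days × 86400 s/day) = 3.37×10^8 J/m².
ΔT = Q / C = 3.37×10^8 / 8.87×10^7 = 3.80 K.

3.8 K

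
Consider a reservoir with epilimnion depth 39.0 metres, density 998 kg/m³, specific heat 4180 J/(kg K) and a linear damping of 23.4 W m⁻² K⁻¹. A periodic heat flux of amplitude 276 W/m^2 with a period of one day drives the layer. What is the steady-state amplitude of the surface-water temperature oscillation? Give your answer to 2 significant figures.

Areal heat capacity C = ρ c_p D = 998 × 4180 × 39.0 = 1.63×10^8 J/(m^2 K).
Angular frequency ω = 2π / T = 2π / 86400 s = 7.27×10^-5 s⁻¹.
√((Cω)² + λ²) = √((11800)² + 23.4²) = 11800 W/(m²·K).
Amplitude A = F₀ / √((Cω)²+λ²) = 276 / 11800 = 0.0233 K.

0.023 K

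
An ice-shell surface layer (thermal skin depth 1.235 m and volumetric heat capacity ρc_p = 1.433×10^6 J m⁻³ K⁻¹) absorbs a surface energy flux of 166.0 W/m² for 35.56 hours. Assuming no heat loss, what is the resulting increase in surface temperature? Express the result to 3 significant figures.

12.0 K

Areal heat capacity C = ρc_p × D = 1.433×10^6 × 1.235 = 1.77×10^6 J/(m^2 K).
Net heat input Q = F Δt = 166.0 × (35.56 hours × 3600 s/hour) = 2.13×10^7 J/m².
ΔT = Q / C = 2.13×10^7 / 1.77×10^6 = 12.0 K.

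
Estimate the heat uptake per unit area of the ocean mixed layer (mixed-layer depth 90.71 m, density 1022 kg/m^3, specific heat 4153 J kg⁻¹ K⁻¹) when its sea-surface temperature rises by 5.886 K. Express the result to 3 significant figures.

2.27×10^9

Areal heat capacity C = ρ c_p D = 1022 × 4153 × 90.71 = 3.85×10^8 J/(m²·K).
ΔQ = C ΔT = 3.85×10^8 × 5.886 = 2.27×10^9 J/m².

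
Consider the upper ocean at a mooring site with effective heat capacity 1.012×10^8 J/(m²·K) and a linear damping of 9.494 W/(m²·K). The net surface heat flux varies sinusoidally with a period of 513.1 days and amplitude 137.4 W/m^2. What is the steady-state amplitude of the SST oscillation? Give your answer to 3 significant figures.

7.99 K

Areal heat capacity C = 1.012×10^8 J/(m²·K) (given).
Angular frequency ω = 2π / T = 2π / 4.43×10^7 s = 1.42×10^-7 s⁻¹.
√((Cω)² + λ²) = √((14.3)² + 9.494²) = 17.2 W/(m²·K).
Amplitude A = F₀ / √((Cω)²+λ²) = 137.4 / 17.2 = 7.99 K.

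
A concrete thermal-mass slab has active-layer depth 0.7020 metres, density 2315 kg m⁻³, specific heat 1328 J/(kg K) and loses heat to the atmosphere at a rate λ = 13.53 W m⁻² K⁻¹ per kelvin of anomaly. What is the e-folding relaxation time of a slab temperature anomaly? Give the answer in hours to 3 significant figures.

44.3 hours

Areal heat capacity C = ρ c_p D = 2315 × 1328 × 0.7020 = 2.16×10^6 J/(m^2 K).
Relaxation time τ = C / λ = 2.16×10^6 / 13.53 = 1.60×10^5 s.
In hours: 1.60×10^5 s / (3600 s/hour) = 44.3 hours.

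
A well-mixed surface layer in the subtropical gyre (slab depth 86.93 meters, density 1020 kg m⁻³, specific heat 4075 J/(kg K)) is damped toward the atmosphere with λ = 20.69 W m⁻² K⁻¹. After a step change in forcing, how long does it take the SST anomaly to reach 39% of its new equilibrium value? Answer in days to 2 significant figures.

100 days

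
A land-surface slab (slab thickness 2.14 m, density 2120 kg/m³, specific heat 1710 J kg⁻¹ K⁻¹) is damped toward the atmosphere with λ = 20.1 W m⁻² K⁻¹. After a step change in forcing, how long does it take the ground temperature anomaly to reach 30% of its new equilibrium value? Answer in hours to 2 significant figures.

Areal heat capacity C = ρ c_p D = 2120 × 1710 × 2.14 = 7.76×10^6 J/(m²·K).
τ = C / λ = 7.76×10^6 / 20.1 = 3.86×10^5 s.
Fraction reached: 1 − e^(−t/τ) = 0.30 ⇒ t = −τ ln(1 − 0.30) = τ × 0.357.
t = 1.38×10^5 s = 38.2 hours.

38 hours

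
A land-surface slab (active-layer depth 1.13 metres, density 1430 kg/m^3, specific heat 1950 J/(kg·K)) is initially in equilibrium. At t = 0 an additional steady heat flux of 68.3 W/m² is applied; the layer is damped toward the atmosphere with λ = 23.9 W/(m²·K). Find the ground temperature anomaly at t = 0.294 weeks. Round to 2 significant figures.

Areal heat capacity C = ρ c_p D = 1430 × 1950 × 1.13 = 3.15×10^6 J m⁻² K⁻¹.
τ = C / λ = 3.15×10^6 / 23.9 = 1.32×10^5 s.
Equilibrium anomaly ΔT_eq = F / λ = 68.3 / 23.9 = 2.86 K.
t = 0.294 weeks = 1.78×10^5 s, so t/τ = 1.35.
ΔT(t) = ΔT_eq (1 − e^(−t/τ)) = 2.86 × (1 − e^−1.35) = 2.12 K.

2.1 K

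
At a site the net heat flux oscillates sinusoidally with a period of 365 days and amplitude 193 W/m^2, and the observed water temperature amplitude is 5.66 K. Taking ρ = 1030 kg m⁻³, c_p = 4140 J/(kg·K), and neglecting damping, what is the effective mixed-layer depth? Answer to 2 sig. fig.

40 m

ω = 2π / 3.15×10^7 s = 1.99×10^-7 s⁻¹.
Required C = F₀ / (A ω) = 193 / (5.66 × 1.99×10^-7) = 1.71×10^8 J/(m²·K).
D = C / (ρ c_p) = 1.71×10^8 / (1030 × 4140) = 40.1 m.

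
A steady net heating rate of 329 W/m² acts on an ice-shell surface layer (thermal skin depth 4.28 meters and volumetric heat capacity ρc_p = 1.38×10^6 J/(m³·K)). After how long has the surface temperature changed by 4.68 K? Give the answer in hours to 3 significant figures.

Areal heat capacity C = ρc_p × D = 1.38×10^6 × 4.28 = 5.91×10^6 J/(m^2 K).
Time required: Δt = C ΔT / F = 5.91×10^6 × 4.68 / 329 = 84000 s.
In hours: 84000 s / (3600 s/hour) = 23.3 hours.

23.3 hours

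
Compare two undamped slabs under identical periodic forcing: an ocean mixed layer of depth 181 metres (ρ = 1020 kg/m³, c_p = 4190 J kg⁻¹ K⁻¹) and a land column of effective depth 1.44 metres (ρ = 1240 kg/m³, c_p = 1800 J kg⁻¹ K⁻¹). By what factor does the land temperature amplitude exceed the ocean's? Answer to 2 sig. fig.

240

C_ocean = 1020 × 4190 × 181 = 7.74×10^8 J/(m²·K).
C_land = 1240 × 1800 × 1.44 = 3.21×10^6 J/(m²·K).
Undamped amplitude ∝ 1/C, so A_land/A_ocean = C_ocean/C_land = 241.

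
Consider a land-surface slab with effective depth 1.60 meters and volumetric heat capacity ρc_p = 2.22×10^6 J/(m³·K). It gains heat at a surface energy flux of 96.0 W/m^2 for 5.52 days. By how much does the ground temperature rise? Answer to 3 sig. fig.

12.9 K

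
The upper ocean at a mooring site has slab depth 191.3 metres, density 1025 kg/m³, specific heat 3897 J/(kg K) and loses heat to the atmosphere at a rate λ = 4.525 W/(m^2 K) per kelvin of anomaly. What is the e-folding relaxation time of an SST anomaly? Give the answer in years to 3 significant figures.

5.35 years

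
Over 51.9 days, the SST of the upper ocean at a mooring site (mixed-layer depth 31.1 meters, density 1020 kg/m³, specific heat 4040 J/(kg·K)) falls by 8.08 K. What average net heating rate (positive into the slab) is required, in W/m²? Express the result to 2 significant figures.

Areal heat capacity C = ρ c_p D = 1020 × 4040 × 31.1 = 1.28×10^8 J m⁻² K⁻¹.
Required heat per unit area: Q = C ΔT = 1.28×10^8 × -8.08 = -1.04×10^9 J/m².
Flux F = Q / Δt = -1.04×10^9 / 4.48×10^6 s = -231 W/m².

-230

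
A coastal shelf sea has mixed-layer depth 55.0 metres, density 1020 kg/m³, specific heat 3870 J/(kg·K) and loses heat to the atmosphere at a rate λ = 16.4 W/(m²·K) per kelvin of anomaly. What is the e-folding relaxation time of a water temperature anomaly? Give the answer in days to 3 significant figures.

153 days

Areal heat capacity C = ρ c_p D = 1020 × 3870 × 55.0 = 2.17×10^8 J/(m^2 K).
Relaxation time τ = C / λ = 2.17×10^8 / 16.4 = 1.32×10^7 s.
In days: 1.32×10^7 s / (86400 s/day) = 153 days.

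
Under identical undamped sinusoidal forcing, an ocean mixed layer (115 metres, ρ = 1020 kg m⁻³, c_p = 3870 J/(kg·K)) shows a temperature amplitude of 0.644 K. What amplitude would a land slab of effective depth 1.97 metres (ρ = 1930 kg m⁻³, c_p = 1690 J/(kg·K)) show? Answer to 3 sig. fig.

45.5 K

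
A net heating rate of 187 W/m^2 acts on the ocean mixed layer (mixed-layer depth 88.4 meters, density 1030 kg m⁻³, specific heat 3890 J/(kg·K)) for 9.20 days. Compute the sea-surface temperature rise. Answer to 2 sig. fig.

0.42 K

Areal heat capacity C = ρ c_p D = 1030 × 3890 × 88.4 = 3.54×10^8 J/(m^2 K).
Net heat input Q = F Δt = 187 × (9.20 days × 86400 s/day) = 1.49×10^8 J/m².
ΔT = Q / C = 1.49×10^8 / 3.54×10^8 = 0.420 K.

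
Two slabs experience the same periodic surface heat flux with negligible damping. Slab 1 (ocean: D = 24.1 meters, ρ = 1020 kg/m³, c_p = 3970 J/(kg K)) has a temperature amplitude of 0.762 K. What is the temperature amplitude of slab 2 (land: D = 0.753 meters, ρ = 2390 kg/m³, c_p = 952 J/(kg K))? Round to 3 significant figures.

43.4 K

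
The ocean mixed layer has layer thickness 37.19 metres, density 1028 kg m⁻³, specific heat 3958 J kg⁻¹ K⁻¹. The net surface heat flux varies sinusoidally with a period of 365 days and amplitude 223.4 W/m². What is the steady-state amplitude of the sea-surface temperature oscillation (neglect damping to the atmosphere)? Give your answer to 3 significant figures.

Areal heat capacity C = ρ c_p D = 1028 × 3958 × 37.19 = 1.51×10^8 J/(m²·K).
Angular frequency ω = 2π / T = 2π / 3.15×10^7 s = 1.99×10^-7 s⁻¹.
Cω = 1.51×10^8 × 1.99×10^-7 = 30.1 W/(m²·K).
Amplitude A = F₀ / (Cω) = 223.4 / 30.1 = 7.41 K.

7.41 K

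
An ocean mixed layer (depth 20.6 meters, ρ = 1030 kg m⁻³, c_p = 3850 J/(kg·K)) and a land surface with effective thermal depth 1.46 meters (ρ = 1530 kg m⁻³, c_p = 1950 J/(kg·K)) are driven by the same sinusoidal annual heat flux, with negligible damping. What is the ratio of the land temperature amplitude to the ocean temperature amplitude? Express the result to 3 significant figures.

18.8

C_ocean = 1030 × 3850 × 20.6 = 8.17×10^7 J/(m²·K).
C_land = 1530 × 1950 × 1.46 = 4.36×10^6 J/(m²·K).
Undamped amplitude ∝ 1/C, so A_land/A_ocean = C_ocean/C_land = 18.8.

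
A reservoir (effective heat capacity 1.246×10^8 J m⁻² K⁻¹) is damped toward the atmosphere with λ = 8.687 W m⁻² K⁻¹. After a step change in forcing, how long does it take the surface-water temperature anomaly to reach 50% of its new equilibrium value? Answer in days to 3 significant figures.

Areal heat capacity C = 1.246×10^8 J m⁻² K⁻¹ (given).
τ = C / λ = 1.25×10^8 / 8.687 = 1.43×10^7 s.
Fraction reached: 1 − e^(−t/τ) = 0.50 ⇒ t = −τ ln(1 − 0.50) = τ × 0.693.
t = 9.94×10^6 s = 115 days.

115 days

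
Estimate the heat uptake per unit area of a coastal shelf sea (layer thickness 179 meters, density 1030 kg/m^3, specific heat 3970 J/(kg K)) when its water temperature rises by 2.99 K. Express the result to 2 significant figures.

Areal heat capacity C = ρ c_p D = 1030 × 3970 × 179 = 7.32×10^8 J/(m^2 K).
ΔQ = C ΔT = 7.32×10^8 × 2.99 = 2.19×10^9 J/m².

2.2×10^9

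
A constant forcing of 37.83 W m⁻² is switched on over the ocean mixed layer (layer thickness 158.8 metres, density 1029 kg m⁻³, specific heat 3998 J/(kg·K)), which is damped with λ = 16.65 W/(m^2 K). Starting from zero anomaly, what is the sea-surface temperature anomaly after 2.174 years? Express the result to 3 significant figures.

1.88 K

Areal heat capacity C = ρ c_p D = 1029 × 3998 × 158.8 = 6.53×10^8 J/(m²·K).
τ = C / λ = 6.53×10^8 / 16.65 = 3.92×10^7 s.
Equilibrium anomaly ΔT_eq = F / λ = 37.83 / 16.65 = 2.27 K.
t = 2.174 years = 6.86×10^7 s, so t/τ = 1.75.
ΔT(t) = ΔT_eq (1 − e^(−t/τ)) = 2.27 × (1 − e^−1.75) = 1.88 K.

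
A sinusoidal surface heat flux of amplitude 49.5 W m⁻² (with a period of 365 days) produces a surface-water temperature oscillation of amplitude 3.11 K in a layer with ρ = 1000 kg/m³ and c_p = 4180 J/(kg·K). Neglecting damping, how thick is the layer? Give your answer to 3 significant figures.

ω = 2π / 3.15×10^7 s = 1.99×10^-7 s⁻¹.
Required C = F₀ / (A ω) = 49.5 / (3.11 × 1.99×10^-7) = 7.99×10^7 J/(m²·K).
D = C / (ρ c_p) = 7.99×10^7 / (1000 × 4180) = 19.1 m.

19.1 m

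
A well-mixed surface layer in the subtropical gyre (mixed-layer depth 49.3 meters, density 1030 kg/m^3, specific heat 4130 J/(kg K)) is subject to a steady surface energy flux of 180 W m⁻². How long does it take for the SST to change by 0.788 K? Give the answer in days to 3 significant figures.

Areal heat capacity C = ρ c_p D = 1030 × 4130 × 49.3 = 2.10×10^8 J m⁻² K⁻¹.
Time required: Δt = C ΔT / F = 2.10×10^8 × 0.788 / 180 = 9.18×10^5 s.
In days: 9.18×10^5 s / (86400 s/day) = 10.6 days.

10.6 days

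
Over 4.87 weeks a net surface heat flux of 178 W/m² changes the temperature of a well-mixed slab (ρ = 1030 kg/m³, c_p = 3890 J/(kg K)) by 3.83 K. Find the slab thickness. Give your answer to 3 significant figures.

Heat input Q = F Δt = 178 × 2.95×10^6 s = 5.24×10^8 J/m².
Required areal heat capacity C = Q / ΔT = 1.37×10^8 J/(m²·K).
Depth D = C / (ρ c_p) = 1.37×10^8 / (1030 × 3890) = 34.2 m.

34.2 m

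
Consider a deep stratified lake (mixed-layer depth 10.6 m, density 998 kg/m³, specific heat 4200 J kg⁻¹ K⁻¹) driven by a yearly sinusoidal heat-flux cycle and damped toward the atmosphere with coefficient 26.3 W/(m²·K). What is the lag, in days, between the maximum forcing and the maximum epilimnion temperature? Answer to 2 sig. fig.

19 days

Areal heat capacity C = ρ c_p D = 998 × 4200 × 10.6 = 4.44×10^7 J/(m²·K).
ω = 2π / 3.15×10^7 s = 1.99×10^-7 s⁻¹.
Phase lag φ = arctan(Cω/λ) = arctan(8.85/26.3) = 0.325 rad.
Time lag = φ / ω = 0.325 / 1.99×10^-7 = 1.63×10^6 s = 18.9 days.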